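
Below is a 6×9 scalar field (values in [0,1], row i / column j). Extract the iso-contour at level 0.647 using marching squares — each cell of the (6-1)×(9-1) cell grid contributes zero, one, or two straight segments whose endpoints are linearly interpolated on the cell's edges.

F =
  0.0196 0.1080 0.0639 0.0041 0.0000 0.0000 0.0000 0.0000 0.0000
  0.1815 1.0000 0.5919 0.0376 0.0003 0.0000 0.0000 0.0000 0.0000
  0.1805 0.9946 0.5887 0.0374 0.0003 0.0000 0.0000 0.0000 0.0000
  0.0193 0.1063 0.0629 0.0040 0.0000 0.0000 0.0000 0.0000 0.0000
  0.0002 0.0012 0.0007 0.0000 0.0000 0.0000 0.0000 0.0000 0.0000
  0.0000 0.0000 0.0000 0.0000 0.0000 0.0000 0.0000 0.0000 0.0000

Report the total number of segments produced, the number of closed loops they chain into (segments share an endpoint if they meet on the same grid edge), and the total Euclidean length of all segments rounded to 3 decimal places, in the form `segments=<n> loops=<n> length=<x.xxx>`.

segments=6 loops=1 length=5.057

cell (0,0): code 0100 → (0.604,1.000)–(1.000,0.569)
cell (0,1): code 1000 → (1.000,1.865)–(0.604,1.000)
cell (1,0): code 0110 → (1.000,0.569)–(2.000,0.573)
cell (1,1): code 1001 → (2.000,1.856)–(1.000,1.865)
cell (2,0): code 0010 → (2.000,0.573)–(2.391,1.000)
cell (2,1): code 0001 → (2.391,1.000)–(2.000,1.856)
total: 6 segments, chained into 1 closed loop(s), length Σ = 5.057288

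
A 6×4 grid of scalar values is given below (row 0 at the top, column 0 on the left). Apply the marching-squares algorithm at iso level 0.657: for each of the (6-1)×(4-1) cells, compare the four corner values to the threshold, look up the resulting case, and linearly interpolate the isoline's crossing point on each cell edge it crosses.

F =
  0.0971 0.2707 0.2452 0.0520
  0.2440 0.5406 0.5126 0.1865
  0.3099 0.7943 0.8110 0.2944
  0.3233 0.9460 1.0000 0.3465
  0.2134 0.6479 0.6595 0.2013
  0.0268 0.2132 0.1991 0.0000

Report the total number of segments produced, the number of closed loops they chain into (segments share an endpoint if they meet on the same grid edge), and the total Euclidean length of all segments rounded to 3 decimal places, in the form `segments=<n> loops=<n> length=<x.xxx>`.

cell (1,0): code 0100 → (1.459,1.000)–(2.000,0.717)
cell (1,1): code 1100 → (1.484,2.000)–(1.459,1.000)
cell (1,2): code 1000 → (2.000,2.298)–(1.484,2.000)
cell (2,0): code 0110 → (2.000,0.717)–(3.000,0.536)
cell (2,2): code 1001 → (3.000,2.525)–(2.000,2.298)
cell (3,0): code 0010 → (3.000,0.536)–(3.969,1.000)
cell (3,1): code 0111 → (3.969,1.000)–(4.000,1.784)
cell (3,2): code 1001 → (4.000,2.005)–(3.000,2.525)
cell (4,1): code 0010 → (4.000,1.784)–(4.005,2.000)
cell (4,2): code 0001 → (4.005,2.000)–(4.000,2.005)
total: 10 segments, chained into 1 closed loop(s), length Σ = 7.458856

segments=10 loops=1 length=7.459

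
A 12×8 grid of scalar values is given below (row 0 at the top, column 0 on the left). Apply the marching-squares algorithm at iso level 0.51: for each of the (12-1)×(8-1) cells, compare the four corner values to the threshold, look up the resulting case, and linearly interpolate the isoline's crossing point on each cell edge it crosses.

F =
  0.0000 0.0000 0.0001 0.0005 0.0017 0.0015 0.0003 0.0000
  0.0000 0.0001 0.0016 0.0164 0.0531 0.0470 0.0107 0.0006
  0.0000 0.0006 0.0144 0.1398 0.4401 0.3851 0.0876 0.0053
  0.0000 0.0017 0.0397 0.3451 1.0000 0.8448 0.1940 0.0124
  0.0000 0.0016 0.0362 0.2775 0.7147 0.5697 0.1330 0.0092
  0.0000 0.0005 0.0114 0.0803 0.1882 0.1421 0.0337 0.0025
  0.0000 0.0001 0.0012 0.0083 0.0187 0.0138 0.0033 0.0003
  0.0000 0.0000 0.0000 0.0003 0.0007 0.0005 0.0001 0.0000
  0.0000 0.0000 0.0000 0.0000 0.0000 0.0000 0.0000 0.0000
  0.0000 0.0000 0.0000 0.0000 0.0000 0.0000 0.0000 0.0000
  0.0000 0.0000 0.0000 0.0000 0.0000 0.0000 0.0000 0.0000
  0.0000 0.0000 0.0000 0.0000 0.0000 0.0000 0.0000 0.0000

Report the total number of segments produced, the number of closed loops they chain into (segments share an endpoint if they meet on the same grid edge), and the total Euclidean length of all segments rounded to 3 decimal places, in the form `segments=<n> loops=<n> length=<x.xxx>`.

segments=8 loops=1 length=6.996

cell (2,3): code 0100 → (2.125,4.000)–(3.000,3.252)
cell (2,4): code 1100 → (2.272,5.000)–(2.125,4.000)
cell (2,5): code 1000 → (3.000,5.514)–(2.272,5.000)
cell (3,3): code 0110 → (3.000,3.252)–(4.000,3.532)
cell (3,5): code 1001 → (4.000,5.137)–(3.000,5.514)
cell (4,3): code 0010 → (4.000,3.532)–(4.389,4.000)
cell (4,4): code 0011 → (4.389,4.000)–(4.140,5.000)
cell (4,5): code 0001 → (4.140,5.000)–(4.000,5.137)
total: 8 segments, chained into 1 closed loop(s), length Σ = 6.995780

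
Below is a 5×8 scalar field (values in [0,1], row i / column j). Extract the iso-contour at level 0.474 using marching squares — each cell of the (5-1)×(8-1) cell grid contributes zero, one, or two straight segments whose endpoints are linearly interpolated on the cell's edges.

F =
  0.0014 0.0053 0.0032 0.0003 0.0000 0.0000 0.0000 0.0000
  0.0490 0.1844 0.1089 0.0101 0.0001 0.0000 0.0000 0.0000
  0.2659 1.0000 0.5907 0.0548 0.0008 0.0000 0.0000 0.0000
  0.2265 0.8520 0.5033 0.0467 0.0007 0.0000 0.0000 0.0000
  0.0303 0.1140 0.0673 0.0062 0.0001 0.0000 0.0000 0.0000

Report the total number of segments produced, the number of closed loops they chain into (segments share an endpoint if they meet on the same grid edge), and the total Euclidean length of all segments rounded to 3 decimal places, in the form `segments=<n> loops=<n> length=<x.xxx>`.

cell (1,0): code 0100 → (1.355,1.000)–(2.000,0.283)
cell (1,1): code 1100 → (1.758,2.000)–(1.355,1.000)
cell (1,2): code 1000 → (2.000,2.218)–(1.758,2.000)
cell (2,0): code 0110 → (2.000,0.283)–(3.000,0.396)
cell (2,2): code 1001 → (3.000,2.064)–(2.000,2.218)
cell (3,0): code 0010 → (3.000,0.396)–(3.512,1.000)
cell (3,1): code 0011 → (3.512,1.000)–(3.067,2.000)
cell (3,2): code 0001 → (3.067,2.000)–(3.000,2.064)
total: 8 segments, chained into 1 closed loop(s), length Σ = 6.365413

segments=8 loops=1 length=6.365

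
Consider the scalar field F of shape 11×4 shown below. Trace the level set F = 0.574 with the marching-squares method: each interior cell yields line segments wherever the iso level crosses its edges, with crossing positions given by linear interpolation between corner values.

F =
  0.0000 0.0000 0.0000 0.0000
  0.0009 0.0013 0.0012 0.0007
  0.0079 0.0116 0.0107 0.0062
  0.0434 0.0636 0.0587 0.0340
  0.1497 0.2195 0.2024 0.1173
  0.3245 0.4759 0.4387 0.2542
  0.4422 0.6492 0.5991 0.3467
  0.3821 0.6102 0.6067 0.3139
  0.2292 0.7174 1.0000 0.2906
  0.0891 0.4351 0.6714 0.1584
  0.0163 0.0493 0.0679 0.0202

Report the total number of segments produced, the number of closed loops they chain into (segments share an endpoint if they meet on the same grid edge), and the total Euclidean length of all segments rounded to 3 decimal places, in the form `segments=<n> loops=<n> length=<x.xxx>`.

cell (5,0): code 0100 → (5.566,1.000)–(6.000,0.637)
cell (5,1): code 1100 → (5.844,2.000)–(5.566,1.000)
cell (5,2): code 1000 → (6.000,2.099)–(5.844,2.000)
cell (6,0): code 0110 → (6.000,0.637)–(7.000,0.841)
cell (6,2): code 1001 → (7.000,2.112)–(6.000,2.099)
cell (7,0): code 0110 → (7.000,0.841)–(8.000,0.706)
cell (7,2): code 1001 → (8.000,2.601)–(7.000,2.112)
cell (8,0): code 0010 → (8.000,0.706)–(8.508,1.000)
cell (8,1): code 0111 → (8.508,1.000)–(9.000,1.588)
cell (8,2): code 1001 → (9.000,2.190)–(8.000,2.601)
cell (9,1): code 0010 → (9.000,1.588)–(9.161,2.000)
cell (9,2): code 0001 → (9.161,2.000)–(9.000,2.190)
total: 12 segments, chained into 1 closed loop(s), length Σ = 9.058275

segments=12 loops=1 length=9.058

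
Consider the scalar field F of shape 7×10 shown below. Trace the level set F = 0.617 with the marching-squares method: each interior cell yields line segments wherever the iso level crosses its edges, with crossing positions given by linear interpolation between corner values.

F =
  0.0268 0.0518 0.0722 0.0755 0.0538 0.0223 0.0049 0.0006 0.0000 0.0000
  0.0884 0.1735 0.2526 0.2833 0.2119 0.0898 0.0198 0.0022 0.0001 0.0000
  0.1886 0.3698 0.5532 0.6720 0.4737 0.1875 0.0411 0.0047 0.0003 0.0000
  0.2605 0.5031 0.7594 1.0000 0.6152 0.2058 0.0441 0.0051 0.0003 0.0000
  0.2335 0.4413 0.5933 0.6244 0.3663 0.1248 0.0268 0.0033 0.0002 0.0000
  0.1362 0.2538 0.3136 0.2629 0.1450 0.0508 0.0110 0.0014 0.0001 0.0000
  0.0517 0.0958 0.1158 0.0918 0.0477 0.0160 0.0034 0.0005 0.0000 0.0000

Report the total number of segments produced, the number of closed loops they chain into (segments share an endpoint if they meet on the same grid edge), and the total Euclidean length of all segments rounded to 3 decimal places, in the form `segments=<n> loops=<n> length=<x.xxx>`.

cell (1,2): code 0100 → (1.859,3.000)–(2.000,2.537)
cell (1,3): code 1000 → (2.000,3.277)–(1.859,3.000)
cell (2,1): code 0100 → (2.309,2.000)–(3.000,1.444)
cell (2,2): code 1110 → (2.000,2.537)–(2.309,2.000)
cell (2,3): code 1001 → (3.000,3.995)–(2.000,3.277)
cell (3,1): code 0010 → (3.000,1.444)–(3.857,2.000)
cell (3,2): code 0111 → (3.857,2.000)–(4.000,2.762)
cell (3,3): code 1001 → (4.000,3.029)–(3.000,3.995)
cell (4,2): code 0010 → (4.000,2.762)–(4.020,3.000)
cell (4,3): code 0001 → (4.020,3.000)–(4.000,3.029)
total: 10 segments, chained into 1 closed loop(s), length Σ = 6.994441

segments=10 loops=1 length=6.994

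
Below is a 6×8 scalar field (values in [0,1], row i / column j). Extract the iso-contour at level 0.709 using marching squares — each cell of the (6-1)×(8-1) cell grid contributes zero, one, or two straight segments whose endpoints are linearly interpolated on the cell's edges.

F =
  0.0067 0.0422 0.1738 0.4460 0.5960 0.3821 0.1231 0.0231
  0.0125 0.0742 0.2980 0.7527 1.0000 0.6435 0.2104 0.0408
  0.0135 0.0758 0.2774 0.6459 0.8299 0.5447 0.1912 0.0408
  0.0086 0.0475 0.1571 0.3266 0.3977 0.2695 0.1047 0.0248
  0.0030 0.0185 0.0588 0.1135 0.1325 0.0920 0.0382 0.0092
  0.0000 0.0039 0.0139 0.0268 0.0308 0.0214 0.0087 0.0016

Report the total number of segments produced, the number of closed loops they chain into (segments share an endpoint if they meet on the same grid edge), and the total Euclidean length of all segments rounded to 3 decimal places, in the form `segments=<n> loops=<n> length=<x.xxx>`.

cell (0,2): code 0100 → (0.858,3.000)–(1.000,2.904)
cell (0,3): code 1100 → (0.280,4.000)–(0.858,3.000)
cell (0,4): code 1000 → (1.000,4.816)–(0.280,4.000)
cell (1,2): code 0010 → (1.000,2.904)–(1.409,3.000)
cell (1,3): code 0111 → (1.409,3.000)–(2.000,3.343)
cell (1,4): code 1001 → (2.000,4.424)–(1.000,4.816)
cell (2,3): code 0010 → (2.000,3.343)–(2.280,4.000)
cell (2,4): code 0001 → (2.280,4.000)–(2.000,4.424)
total: 8 segments, chained into 1 closed loop(s), length Σ = 5.815121

segments=8 loops=1 length=5.815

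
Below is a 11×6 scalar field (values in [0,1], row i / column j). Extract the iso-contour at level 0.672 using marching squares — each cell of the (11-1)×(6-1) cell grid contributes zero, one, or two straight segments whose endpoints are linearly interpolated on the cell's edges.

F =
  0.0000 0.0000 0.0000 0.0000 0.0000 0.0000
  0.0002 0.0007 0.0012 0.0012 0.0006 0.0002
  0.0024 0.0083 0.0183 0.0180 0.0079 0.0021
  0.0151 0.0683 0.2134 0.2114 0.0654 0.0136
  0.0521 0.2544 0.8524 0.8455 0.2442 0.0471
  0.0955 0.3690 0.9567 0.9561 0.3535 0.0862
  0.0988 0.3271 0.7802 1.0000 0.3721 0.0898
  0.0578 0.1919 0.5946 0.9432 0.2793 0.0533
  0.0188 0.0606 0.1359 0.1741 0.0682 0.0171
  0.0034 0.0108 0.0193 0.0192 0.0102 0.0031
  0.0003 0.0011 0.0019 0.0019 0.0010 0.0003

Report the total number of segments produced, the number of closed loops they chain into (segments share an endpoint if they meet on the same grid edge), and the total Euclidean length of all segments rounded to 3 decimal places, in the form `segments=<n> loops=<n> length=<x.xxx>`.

segments=12 loops=1 length=9.378

cell (3,1): code 0100 → (3.718,2.000)–(4.000,1.698)
cell (3,2): code 1100 → (3.726,3.000)–(3.718,2.000)
cell (3,3): code 1000 → (4.000,3.289)–(3.726,3.000)
cell (4,1): code 0110 → (4.000,1.698)–(5.000,1.516)
cell (4,3): code 1001 → (5.000,3.471)–(4.000,3.289)
cell (5,1): code 0110 → (5.000,1.516)–(6.000,1.761)
cell (5,3): code 1001 → (6.000,3.522)–(5.000,3.471)
cell (6,1): code 0010 → (6.000,1.761)–(6.583,2.000)
cell (6,2): code 0111 → (6.583,2.000)–(7.000,2.222)
cell (6,3): code 1001 → (7.000,3.408)–(6.000,3.522)
cell (7,2): code 0010 → (7.000,2.222)–(7.353,3.000)
cell (7,3): code 0001 → (7.353,3.000)–(7.000,3.408)
total: 12 segments, chained into 1 closed loop(s), length Σ = 9.377719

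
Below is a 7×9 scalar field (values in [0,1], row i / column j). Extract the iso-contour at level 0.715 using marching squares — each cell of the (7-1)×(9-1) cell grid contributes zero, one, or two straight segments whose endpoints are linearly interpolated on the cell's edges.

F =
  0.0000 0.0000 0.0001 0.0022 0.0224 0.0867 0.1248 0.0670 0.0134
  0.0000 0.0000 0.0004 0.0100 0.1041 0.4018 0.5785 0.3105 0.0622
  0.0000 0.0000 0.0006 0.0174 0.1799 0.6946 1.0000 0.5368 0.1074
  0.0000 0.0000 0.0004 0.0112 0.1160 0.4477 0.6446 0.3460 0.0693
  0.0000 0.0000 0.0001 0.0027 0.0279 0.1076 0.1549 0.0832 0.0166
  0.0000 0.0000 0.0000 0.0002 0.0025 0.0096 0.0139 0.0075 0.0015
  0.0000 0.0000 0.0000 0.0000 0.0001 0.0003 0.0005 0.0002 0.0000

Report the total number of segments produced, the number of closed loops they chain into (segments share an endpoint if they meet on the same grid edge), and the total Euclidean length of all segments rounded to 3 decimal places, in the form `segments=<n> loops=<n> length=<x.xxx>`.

cell (1,5): code 0100 → (1.324,6.000)–(2.000,5.067)
cell (1,6): code 1000 → (2.000,6.615)–(1.324,6.000)
cell (2,5): code 0010 → (2.000,5.067)–(2.802,6.000)
cell (2,6): code 0001 → (2.802,6.000)–(2.000,6.615)
total: 4 segments, chained into 1 closed loop(s), length Σ = 4.307795

segments=4 loops=1 length=4.308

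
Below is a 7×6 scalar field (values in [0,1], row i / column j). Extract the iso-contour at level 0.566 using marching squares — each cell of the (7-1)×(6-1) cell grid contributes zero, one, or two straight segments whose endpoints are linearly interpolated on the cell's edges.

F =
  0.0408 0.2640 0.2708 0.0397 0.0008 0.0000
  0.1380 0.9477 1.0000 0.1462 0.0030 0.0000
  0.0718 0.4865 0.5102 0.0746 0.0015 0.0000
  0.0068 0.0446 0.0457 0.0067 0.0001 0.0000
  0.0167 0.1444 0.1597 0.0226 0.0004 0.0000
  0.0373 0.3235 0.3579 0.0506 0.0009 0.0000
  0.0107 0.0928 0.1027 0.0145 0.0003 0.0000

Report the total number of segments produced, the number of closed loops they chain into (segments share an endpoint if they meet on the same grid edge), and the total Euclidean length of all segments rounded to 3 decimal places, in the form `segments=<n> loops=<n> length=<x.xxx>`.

cell (0,0): code 0100 → (0.442,1.000)–(1.000,0.529)
cell (0,1): code 1100 → (0.405,2.000)–(0.442,1.000)
cell (0,2): code 1000 → (1.000,2.508)–(0.405,2.000)
cell (1,0): code 0010 → (1.000,0.529)–(1.828,1.000)
cell (1,1): code 0011 → (1.828,1.000)–(1.886,2.000)
cell (1,2): code 0001 → (1.886,2.000)–(1.000,2.508)
total: 6 segments, chained into 1 closed loop(s), length Σ = 5.489766

segments=6 loops=1 length=5.490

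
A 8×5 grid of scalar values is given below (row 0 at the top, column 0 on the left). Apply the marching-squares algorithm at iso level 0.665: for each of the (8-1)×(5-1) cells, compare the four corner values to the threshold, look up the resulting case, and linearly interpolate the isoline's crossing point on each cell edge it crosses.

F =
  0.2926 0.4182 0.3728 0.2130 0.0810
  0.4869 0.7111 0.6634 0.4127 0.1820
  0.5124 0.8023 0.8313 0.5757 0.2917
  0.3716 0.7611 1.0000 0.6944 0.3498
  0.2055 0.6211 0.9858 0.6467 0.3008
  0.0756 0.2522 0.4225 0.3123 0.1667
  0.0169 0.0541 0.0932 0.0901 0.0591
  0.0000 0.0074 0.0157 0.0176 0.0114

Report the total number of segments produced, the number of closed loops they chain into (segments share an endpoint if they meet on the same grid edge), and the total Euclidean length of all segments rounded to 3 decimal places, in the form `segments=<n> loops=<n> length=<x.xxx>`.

cell (0,0): code 0100 → (0.843,1.000)–(1.000,0.794)
cell (0,1): code 1000 → (1.000,1.966)–(0.843,1.000)
cell (1,0): code 0110 → (1.000,0.794)–(2.000,0.526)
cell (1,1): code 1101 → (1.010,2.000)–(1.000,1.966)
cell (1,2): code 1000 → (2.000,2.651)–(1.010,2.000)
cell (2,0): code 0110 → (2.000,0.526)–(3.000,0.753)
cell (2,2): code 1101 → (2.752,3.000)–(2.000,2.651)
cell (2,3): code 1000 → (3.000,3.085)–(2.752,3.000)
cell (3,0): code 0010 → (3.000,0.753)–(3.686,1.000)
cell (3,1): code 0111 → (3.686,1.000)–(4.000,1.120)
cell (3,2): code 1011 → (4.000,2.946)–(3.616,3.000)
cell (3,3): code 0001 → (3.616,3.000)–(3.000,3.085)
cell (4,1): code 0010 → (4.000,1.120)–(4.570,2.000)
cell (4,2): code 0001 → (4.570,2.000)–(4.000,2.946)
total: 14 segments, chained into 1 closed loop(s), length Σ = 9.837279

segments=14 loops=1 length=9.837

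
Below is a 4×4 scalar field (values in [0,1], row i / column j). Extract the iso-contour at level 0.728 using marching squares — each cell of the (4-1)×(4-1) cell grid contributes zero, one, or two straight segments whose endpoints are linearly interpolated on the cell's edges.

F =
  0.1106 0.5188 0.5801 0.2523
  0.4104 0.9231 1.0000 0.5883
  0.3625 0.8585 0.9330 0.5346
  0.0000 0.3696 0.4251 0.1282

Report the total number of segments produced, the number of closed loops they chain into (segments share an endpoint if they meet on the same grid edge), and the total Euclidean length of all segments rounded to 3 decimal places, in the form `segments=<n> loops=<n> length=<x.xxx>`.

cell (0,0): code 0100 → (0.517,1.000)–(1.000,0.619)
cell (0,1): code 1100 → (0.352,2.000)–(0.517,1.000)
cell (0,2): code 1000 → (1.000,2.661)–(0.352,2.000)
cell (1,0): code 0110 → (1.000,0.619)–(2.000,0.737)
cell (1,2): code 1001 → (2.000,2.515)–(1.000,2.661)
cell (2,0): code 0010 → (2.000,0.737)–(2.267,1.000)
cell (2,1): code 0011 → (2.267,1.000)–(2.404,2.000)
cell (2,2): code 0001 → (2.404,2.000)–(2.000,2.515)
total: 8 segments, chained into 1 closed loop(s), length Σ = 6.608926

segments=8 loops=1 length=6.609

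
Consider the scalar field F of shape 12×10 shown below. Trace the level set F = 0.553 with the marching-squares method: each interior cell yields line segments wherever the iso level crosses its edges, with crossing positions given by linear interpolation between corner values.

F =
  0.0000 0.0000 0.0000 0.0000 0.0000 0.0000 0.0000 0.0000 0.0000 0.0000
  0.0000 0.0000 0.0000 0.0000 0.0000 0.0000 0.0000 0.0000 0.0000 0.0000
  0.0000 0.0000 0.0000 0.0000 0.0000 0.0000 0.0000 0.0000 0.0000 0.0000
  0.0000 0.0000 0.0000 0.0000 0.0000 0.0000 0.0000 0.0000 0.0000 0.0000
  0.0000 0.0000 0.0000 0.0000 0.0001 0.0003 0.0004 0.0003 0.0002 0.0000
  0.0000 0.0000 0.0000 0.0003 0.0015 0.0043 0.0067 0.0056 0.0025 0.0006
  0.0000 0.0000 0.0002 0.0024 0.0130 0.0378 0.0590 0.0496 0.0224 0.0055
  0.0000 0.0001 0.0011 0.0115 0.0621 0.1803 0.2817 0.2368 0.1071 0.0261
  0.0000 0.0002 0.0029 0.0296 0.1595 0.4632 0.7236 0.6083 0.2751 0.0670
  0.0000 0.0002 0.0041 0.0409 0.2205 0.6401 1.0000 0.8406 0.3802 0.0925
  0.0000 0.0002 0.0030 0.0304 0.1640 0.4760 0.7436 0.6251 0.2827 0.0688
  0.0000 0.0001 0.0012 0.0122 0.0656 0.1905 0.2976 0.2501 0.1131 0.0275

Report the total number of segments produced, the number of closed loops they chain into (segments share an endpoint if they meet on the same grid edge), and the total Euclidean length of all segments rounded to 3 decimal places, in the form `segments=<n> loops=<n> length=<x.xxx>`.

cell (7,5): code 0100 → (7.614,6.000)–(8.000,5.345)
cell (7,6): code 1100 → (7.851,7.000)–(7.614,6.000)
cell (7,7): code 1000 → (8.000,7.166)–(7.851,7.000)
cell (8,4): code 0100 → (8.508,5.000)–(9.000,4.792)
cell (8,5): code 1110 → (8.000,5.345)–(8.508,5.000)
cell (8,7): code 1001 → (9.000,7.625)–(8.000,7.166)
cell (9,4): code 0010 → (9.000,4.792)–(9.531,5.000)
cell (9,5): code 0111 → (9.531,5.000)–(10.000,5.288)
cell (9,7): code 1001 → (10.000,7.211)–(9.000,7.625)
cell (10,5): code 0010 → (10.000,5.288)–(10.427,6.000)
cell (10,6): code 0011 → (10.427,6.000)–(10.192,7.000)
cell (10,7): code 0001 → (10.192,7.000)–(10.000,7.211)
total: 12 segments, chained into 1 closed loop(s), length Σ = 8.605066

segments=12 loops=1 length=8.605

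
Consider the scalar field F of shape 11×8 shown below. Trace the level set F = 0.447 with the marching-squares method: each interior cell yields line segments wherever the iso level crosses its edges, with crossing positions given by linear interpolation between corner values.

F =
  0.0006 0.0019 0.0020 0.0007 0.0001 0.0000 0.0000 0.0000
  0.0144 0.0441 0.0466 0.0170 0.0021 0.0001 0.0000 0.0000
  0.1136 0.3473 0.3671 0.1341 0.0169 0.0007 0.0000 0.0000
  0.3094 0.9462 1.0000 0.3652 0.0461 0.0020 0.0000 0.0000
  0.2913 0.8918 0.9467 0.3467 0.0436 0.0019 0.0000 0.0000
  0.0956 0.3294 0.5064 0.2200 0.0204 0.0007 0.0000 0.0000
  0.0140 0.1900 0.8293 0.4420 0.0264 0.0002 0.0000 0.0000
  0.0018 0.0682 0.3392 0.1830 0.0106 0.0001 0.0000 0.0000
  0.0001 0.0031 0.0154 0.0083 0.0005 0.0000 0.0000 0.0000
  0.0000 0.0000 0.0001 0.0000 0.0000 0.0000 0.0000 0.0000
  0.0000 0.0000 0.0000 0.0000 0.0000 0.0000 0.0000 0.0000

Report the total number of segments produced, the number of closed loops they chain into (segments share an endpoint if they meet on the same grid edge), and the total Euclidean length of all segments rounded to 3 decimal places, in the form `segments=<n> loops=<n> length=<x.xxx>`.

segments=12 loops=1 length=12.883

cell (2,0): code 0100 → (2.166,1.000)–(3.000,0.216)
cell (2,1): code 1100 → (2.126,2.000)–(2.166,1.000)
cell (2,2): code 1000 → (3.000,2.871)–(2.126,2.000)
cell (3,0): code 0110 → (3.000,0.216)–(4.000,0.259)
cell (3,2): code 1001 → (4.000,2.833)–(3.000,2.871)
cell (4,0): code 0010 → (4.000,0.259)–(4.791,1.000)
cell (4,1): code 0111 → (4.791,1.000)–(5.000,1.664)
cell (4,2): code 1001 → (5.000,2.207)–(4.000,2.833)
cell (5,1): code 0110 → (5.000,1.664)–(6.000,1.402)
cell (5,2): code 1001 → (6.000,2.987)–(5.000,2.207)
cell (6,1): code 0010 → (6.000,1.402)–(6.780,2.000)
cell (6,2): code 0001 → (6.780,2.000)–(6.000,2.987)
total: 12 segments, chained into 1 closed loop(s), length Σ = 12.883036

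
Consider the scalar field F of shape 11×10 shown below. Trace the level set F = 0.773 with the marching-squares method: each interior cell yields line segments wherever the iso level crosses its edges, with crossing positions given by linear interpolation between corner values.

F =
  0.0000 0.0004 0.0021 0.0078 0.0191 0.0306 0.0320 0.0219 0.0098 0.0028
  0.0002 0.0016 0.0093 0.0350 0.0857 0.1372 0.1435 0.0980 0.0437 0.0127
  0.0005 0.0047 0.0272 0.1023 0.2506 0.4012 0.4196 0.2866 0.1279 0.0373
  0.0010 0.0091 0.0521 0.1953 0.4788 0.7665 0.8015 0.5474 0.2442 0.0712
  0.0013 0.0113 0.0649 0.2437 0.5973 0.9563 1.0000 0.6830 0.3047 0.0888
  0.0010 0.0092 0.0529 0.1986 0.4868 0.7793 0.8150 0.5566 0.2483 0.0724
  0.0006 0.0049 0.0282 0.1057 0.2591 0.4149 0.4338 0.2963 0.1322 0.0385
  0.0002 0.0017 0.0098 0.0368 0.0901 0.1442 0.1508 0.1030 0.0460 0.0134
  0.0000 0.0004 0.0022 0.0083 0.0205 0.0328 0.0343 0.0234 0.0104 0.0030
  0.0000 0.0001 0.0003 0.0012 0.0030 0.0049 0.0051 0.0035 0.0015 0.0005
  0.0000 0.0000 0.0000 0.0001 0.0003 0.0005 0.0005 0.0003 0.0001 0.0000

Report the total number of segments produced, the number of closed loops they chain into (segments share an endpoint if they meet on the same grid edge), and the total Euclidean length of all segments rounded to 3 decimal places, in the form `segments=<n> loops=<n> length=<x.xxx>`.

segments=10 loops=1 length=6.886

cell (2,5): code 0100 → (2.925,6.000)–(3.000,5.186)
cell (2,6): code 1000 → (3.000,6.112)–(2.925,6.000)
cell (3,4): code 0100 → (3.034,5.000)–(4.000,4.489)
cell (3,5): code 1110 → (3.000,5.186)–(3.034,5.000)
cell (3,6): code 1001 → (4.000,6.716)–(3.000,6.112)
cell (4,4): code 0110 → (4.000,4.489)–(5.000,4.978)
cell (4,6): code 1001 → (5.000,6.163)–(4.000,6.716)
cell (5,4): code 0010 → (5.000,4.978)–(5.017,5.000)
cell (5,5): code 0011 → (5.017,5.000)–(5.110,6.000)
cell (5,6): code 0001 → (5.110,6.000)–(5.000,6.163)
total: 10 segments, chained into 1 closed loop(s), length Σ = 6.886347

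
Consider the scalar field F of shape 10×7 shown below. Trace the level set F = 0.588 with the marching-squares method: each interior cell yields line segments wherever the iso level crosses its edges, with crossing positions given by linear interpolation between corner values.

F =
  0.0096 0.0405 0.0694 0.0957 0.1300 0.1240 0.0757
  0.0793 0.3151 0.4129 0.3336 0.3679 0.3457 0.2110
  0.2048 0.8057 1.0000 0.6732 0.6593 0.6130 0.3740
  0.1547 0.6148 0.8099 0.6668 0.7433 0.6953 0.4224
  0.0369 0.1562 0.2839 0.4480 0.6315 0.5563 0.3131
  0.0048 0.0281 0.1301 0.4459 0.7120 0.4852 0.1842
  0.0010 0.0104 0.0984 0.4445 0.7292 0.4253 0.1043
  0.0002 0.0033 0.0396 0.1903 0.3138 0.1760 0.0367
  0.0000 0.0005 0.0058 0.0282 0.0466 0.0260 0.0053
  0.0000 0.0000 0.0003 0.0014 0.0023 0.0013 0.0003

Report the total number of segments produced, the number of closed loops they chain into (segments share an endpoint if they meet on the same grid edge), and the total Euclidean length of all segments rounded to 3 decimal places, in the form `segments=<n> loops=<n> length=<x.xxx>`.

segments=20 loops=1 length=16.637

cell (1,0): code 0100 → (1.556,1.000)–(2.000,0.638)
cell (1,1): code 1100 → (1.298,2.000)–(1.556,1.000)
cell (1,2): code 1100 → (1.749,3.000)–(1.298,2.000)
cell (1,3): code 1100 → (1.755,4.000)–(1.749,3.000)
cell (1,4): code 1100 → (1.906,5.000)–(1.755,4.000)
cell (1,5): code 1000 → (2.000,5.105)–(1.906,5.000)
cell (2,0): code 0110 → (2.000,0.638)–(3.000,0.942)
cell (2,5): code 1001 → (3.000,5.393)–(2.000,5.105)
cell (3,0): code 0010 → (3.000,0.942)–(3.058,1.000)
cell (3,1): code 0011 → (3.058,1.000)–(3.422,2.000)
cell (3,2): code 0011 → (3.422,2.000)–(3.360,3.000)
cell (3,3): code 0111 → (3.360,3.000)–(4.000,3.763)
cell (3,4): code 1011 → (4.000,4.578)–(3.772,5.000)
cell (3,5): code 0001 → (3.772,5.000)–(3.000,5.393)
cell (4,3): code 0110 → (4.000,3.763)–(5.000,3.534)
cell (4,4): code 1001 → (5.000,4.547)–(4.000,4.578)
cell (5,3): code 0110 → (5.000,3.534)–(6.000,3.504)
cell (5,4): code 1001 → (6.000,4.465)–(5.000,4.547)
cell (6,3): code 0010 → (6.000,3.504)–(6.340,4.000)
cell (6,4): code 0001 → (6.340,4.000)–(6.000,4.465)
total: 20 segments, chained into 1 closed loop(s), length Σ = 16.637119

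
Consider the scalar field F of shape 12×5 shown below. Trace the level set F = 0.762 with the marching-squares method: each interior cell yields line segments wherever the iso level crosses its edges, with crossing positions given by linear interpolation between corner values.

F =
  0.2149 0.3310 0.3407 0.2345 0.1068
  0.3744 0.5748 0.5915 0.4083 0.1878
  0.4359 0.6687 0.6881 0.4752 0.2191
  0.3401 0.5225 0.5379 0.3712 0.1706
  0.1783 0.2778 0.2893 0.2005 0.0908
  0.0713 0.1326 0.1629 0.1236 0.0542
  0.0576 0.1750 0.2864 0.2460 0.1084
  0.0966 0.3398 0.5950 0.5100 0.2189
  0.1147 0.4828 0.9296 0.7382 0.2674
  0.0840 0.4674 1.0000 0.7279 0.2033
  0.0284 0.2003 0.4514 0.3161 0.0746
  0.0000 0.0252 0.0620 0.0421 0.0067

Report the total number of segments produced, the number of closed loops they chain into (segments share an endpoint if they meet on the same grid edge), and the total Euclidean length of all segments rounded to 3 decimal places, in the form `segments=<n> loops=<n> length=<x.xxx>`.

segments=6 loops=1 length=5.236

cell (7,1): code 0100 → (7.499,2.000)–(8.000,1.625)
cell (7,2): code 1000 → (8.000,2.876)–(7.499,2.000)
cell (8,1): code 0110 → (8.000,1.625)–(9.000,1.553)
cell (8,2): code 1001 → (9.000,2.875)–(8.000,2.876)
cell (9,1): code 0010 → (9.000,1.553)–(9.434,2.000)
cell (9,2): code 0001 → (9.434,2.000)–(9.000,2.875)
total: 6 segments, chained into 1 closed loop(s), length Σ = 5.236321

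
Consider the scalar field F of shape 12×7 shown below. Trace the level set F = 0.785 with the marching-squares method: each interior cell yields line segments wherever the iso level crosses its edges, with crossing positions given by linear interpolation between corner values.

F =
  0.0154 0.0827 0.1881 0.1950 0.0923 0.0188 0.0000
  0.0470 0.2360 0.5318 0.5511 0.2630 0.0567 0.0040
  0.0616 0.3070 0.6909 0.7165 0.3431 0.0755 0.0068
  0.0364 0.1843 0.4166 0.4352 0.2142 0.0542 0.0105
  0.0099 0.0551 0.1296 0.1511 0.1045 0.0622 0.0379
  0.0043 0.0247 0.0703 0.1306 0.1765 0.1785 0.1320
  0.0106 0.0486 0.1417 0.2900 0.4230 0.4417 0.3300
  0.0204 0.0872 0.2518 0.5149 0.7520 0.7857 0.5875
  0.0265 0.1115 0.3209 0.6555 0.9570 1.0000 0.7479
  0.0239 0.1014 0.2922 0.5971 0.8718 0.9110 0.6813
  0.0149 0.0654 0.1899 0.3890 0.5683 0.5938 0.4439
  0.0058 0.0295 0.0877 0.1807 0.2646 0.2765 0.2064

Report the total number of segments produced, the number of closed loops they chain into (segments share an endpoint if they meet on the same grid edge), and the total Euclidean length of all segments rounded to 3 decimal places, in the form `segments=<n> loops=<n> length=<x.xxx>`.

segments=10 loops=1 length=7.531

cell (6,4): code 0100 → (6.998,5.000)–(7.000,4.979)
cell (6,5): code 1000 → (7.000,5.004)–(6.998,5.000)
cell (7,3): code 0100 → (7.161,4.000)–(8.000,3.430)
cell (7,4): code 1110 → (7.000,4.979)–(7.161,4.000)
cell (7,5): code 1001 → (8.000,5.853)–(7.000,5.004)
cell (8,3): code 0110 → (8.000,3.430)–(9.000,3.684)
cell (8,5): code 1001 → (9.000,5.549)–(8.000,5.853)
cell (9,3): code 0010 → (9.000,3.684)–(9.286,4.000)
cell (9,4): code 0011 → (9.286,4.000)–(9.397,5.000)
cell (9,5): code 0001 → (9.397,5.000)–(9.000,5.549)
total: 10 segments, chained into 1 closed loop(s), length Σ = 7.530678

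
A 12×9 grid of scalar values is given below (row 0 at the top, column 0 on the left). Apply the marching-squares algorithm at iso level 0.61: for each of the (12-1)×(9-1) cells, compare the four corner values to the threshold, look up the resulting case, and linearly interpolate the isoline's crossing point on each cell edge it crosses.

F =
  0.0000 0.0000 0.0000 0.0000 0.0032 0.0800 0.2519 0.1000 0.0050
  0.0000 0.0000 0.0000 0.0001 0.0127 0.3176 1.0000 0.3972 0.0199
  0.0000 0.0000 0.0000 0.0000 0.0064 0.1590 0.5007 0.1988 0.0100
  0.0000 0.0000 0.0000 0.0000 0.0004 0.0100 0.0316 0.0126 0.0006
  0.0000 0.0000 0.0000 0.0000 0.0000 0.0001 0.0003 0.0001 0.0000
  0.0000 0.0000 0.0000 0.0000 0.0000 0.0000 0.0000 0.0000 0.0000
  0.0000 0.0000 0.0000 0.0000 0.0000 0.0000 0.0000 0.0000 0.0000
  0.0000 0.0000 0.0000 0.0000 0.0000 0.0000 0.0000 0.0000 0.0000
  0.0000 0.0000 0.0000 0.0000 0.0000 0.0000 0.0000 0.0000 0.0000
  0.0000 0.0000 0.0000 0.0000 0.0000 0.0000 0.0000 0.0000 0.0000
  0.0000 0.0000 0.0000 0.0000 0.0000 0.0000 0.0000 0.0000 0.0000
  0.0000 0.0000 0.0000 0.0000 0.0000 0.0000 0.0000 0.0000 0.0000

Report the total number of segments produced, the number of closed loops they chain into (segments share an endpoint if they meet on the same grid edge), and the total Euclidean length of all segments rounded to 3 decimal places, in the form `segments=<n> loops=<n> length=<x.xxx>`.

cell (0,5): code 0100 → (0.479,6.000)–(1.000,5.428)
cell (0,6): code 1000 → (1.000,6.647)–(0.479,6.000)
cell (1,5): code 0010 → (1.000,5.428)–(1.781,6.000)
cell (1,6): code 0001 → (1.781,6.000)–(1.000,6.647)
total: 4 segments, chained into 1 closed loop(s), length Σ = 3.586537

segments=4 loops=1 length=3.587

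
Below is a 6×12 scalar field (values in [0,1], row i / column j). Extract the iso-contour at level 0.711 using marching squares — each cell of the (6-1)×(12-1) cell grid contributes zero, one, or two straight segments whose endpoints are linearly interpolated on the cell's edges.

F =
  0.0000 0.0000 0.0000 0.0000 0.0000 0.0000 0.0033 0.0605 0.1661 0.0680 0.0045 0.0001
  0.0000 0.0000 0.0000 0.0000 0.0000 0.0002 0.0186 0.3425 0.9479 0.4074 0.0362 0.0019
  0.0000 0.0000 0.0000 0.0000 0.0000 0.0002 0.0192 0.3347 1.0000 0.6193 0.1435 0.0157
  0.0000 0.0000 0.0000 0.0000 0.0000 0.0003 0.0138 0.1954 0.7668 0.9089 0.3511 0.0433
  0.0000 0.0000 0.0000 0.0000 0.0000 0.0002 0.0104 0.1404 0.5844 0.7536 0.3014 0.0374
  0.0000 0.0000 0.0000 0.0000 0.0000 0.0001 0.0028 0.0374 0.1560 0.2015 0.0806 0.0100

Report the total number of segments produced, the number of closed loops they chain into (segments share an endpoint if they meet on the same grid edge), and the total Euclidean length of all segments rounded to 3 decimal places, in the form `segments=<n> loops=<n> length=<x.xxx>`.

segments=12 loops=1 length=8.062

cell (0,7): code 0100 → (0.697,8.000)–(1.000,7.609)
cell (0,8): code 1000 → (1.000,8.438)–(0.697,8.000)
cell (1,7): code 0110 → (1.000,7.609)–(2.000,7.566)
cell (1,8): code 1001 → (2.000,8.759)–(1.000,8.438)
cell (2,7): code 0110 → (2.000,7.566)–(3.000,7.902)
cell (2,8): code 1101 → (2.317,9.000)–(2.000,8.759)
cell (2,9): code 1000 → (3.000,9.355)–(2.317,9.000)
cell (3,7): code 0010 → (3.000,7.902)–(3.306,8.000)
cell (3,8): code 0111 → (3.306,8.000)–(4.000,8.748)
cell (3,9): code 1001 → (4.000,9.094)–(3.000,9.355)
cell (4,8): code 0010 → (4.000,8.748)–(4.077,9.000)
cell (4,9): code 0001 → (4.077,9.000)–(4.000,9.094)
total: 12 segments, chained into 1 closed loop(s), length Σ = 8.062096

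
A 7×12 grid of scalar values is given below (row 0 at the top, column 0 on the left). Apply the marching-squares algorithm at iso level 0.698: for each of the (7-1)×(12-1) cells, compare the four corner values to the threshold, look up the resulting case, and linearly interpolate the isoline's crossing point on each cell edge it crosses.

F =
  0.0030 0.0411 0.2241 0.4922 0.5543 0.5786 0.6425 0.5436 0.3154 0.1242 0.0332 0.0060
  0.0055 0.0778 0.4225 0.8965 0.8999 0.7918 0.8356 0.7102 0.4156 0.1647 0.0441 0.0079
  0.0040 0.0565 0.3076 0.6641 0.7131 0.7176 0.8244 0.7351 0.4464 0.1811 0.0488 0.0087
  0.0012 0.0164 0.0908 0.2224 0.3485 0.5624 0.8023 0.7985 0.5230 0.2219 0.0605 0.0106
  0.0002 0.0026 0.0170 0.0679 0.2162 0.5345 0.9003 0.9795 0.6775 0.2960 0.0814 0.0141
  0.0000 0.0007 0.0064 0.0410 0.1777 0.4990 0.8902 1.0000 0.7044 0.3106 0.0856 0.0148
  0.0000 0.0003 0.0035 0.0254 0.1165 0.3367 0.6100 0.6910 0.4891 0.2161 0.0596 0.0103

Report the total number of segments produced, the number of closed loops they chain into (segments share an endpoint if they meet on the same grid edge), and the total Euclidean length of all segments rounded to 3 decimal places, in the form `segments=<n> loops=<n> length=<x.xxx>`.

cell (0,2): code 0100 → (0.509,3.000)–(1.000,2.581)
cell (0,3): code 1100 → (0.416,4.000)–(0.509,3.000)
cell (0,4): code 1100 → (0.560,5.000)–(0.416,4.000)
cell (0,5): code 1100 → (0.287,6.000)–(0.560,5.000)
cell (0,6): code 1100 → (0.927,7.000)–(0.287,6.000)
cell (0,7): code 1000 → (1.000,7.041)–(0.927,7.000)
cell (1,2): code 0010 → (1.000,2.581)–(1.854,3.000)
cell (1,3): code 0111 → (1.854,3.000)–(2.000,3.692)
cell (1,7): code 1001 → (2.000,7.129)–(1.000,7.041)
cell (2,3): code 0010 → (2.000,3.692)–(2.041,4.000)
cell (2,4): code 0011 → (2.041,4.000)–(2.126,5.000)
cell (2,5): code 0111 → (2.126,5.000)–(3.000,5.565)
cell (2,7): code 1001 → (3.000,7.365)–(2.000,7.129)
cell (3,5): code 0110 → (3.000,5.565)–(4.000,5.447)
cell (3,7): code 1001 → (4.000,7.932)–(3.000,7.365)
cell (4,5): code 0110 → (4.000,5.447)–(5.000,5.509)
cell (4,7): code 1101 → (4.762,8.000)–(4.000,7.932)
cell (4,8): code 1000 → (5.000,8.016)–(4.762,8.000)
cell (5,5): code 0010 → (5.000,5.509)–(5.686,6.000)
cell (5,6): code 0011 → (5.686,6.000)–(5.977,7.000)
cell (5,7): code 0011 → (5.977,7.000)–(5.030,8.000)
cell (5,8): code 0001 → (5.030,8.000)–(5.000,8.016)
total: 22 segments, chained into 1 closed loop(s), length Σ = 18.471365

segments=22 loops=1 length=18.471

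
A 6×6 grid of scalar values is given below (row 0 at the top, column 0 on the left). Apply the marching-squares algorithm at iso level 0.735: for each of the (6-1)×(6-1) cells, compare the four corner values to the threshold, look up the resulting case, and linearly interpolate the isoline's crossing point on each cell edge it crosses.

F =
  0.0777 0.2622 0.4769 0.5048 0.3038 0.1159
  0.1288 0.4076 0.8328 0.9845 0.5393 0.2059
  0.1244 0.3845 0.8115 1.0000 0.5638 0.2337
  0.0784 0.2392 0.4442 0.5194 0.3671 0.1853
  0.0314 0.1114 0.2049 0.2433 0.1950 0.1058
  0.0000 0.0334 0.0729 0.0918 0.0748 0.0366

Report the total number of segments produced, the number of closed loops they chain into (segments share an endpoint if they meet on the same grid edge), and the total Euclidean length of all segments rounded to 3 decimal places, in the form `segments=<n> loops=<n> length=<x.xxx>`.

segments=8 loops=1 length=6.307

cell (0,1): code 0100 → (0.725,2.000)–(1.000,1.770)
cell (0,2): code 1100 → (0.480,3.000)–(0.725,2.000)
cell (0,3): code 1000 → (1.000,3.560)–(0.480,3.000)
cell (1,1): code 0110 → (1.000,1.770)–(2.000,1.821)
cell (1,3): code 1001 → (2.000,3.608)–(1.000,3.560)
cell (2,1): code 0010 → (2.000,1.821)–(2.208,2.000)
cell (2,2): code 0011 → (2.208,2.000)–(2.551,3.000)
cell (2,3): code 0001 → (2.551,3.000)–(2.000,3.608)
total: 8 segments, chained into 1 closed loop(s), length Σ = 6.307387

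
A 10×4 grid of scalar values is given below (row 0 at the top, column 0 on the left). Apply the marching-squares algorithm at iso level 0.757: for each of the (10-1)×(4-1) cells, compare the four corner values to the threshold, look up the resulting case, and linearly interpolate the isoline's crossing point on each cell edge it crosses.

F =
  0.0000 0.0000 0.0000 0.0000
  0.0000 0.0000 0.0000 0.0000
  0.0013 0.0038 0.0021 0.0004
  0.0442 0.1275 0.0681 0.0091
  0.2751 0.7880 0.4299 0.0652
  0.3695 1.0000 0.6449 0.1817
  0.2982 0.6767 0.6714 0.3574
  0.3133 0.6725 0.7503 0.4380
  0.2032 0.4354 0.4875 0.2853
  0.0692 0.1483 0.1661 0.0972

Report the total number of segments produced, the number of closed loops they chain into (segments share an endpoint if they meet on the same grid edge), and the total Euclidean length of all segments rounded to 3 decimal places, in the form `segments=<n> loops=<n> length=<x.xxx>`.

cell (3,0): code 0100 → (3.953,1.000)–(4.000,0.940)
cell (3,1): code 1000 → (4.000,1.087)–(3.953,1.000)
cell (4,0): code 0110 → (4.000,0.940)–(5.000,0.615)
cell (4,1): code 1001 → (5.000,1.684)–(4.000,1.087)
cell (5,0): code 0010 → (5.000,0.615)–(5.752,1.000)
cell (5,1): code 0001 → (5.752,1.000)–(5.000,1.684)
total: 6 segments, chained into 1 closed loop(s), length Σ = 4.252659

segments=6 loops=1 length=4.253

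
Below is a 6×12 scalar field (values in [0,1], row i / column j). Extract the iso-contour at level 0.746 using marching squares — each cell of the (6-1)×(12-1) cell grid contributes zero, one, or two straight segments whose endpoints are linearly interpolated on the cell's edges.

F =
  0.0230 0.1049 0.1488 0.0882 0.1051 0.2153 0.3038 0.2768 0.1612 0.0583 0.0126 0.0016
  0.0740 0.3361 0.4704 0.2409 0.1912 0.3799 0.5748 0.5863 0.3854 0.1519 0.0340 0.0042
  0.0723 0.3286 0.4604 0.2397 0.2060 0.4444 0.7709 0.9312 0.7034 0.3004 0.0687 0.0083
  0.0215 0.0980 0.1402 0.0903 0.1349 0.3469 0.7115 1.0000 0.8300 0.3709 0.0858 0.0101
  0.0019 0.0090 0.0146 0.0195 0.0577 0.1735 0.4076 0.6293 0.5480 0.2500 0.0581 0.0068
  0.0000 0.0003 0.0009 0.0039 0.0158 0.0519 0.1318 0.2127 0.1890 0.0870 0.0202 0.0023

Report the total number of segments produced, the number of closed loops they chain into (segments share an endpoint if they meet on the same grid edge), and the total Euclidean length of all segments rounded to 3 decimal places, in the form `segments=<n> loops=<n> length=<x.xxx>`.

segments=10 loops=1 length=6.833

cell (1,5): code 0100 → (1.873,6.000)–(2.000,5.924)
cell (1,6): code 1100 → (1.463,7.000)–(1.873,6.000)
cell (1,7): code 1000 → (2.000,7.813)–(1.463,7.000)
cell (2,5): code 0010 → (2.000,5.924)–(2.419,6.000)
cell (2,6): code 0111 → (2.419,6.000)–(3.000,6.120)
cell (2,7): code 1101 → (2.336,8.000)–(2.000,7.813)
cell (2,8): code 1000 → (3.000,8.183)–(2.336,8.000)
cell (3,6): code 0010 → (3.000,6.120)–(3.685,7.000)
cell (3,7): code 0011 → (3.685,7.000)–(3.298,8.000)
cell (3,8): code 0001 → (3.298,8.000)–(3.000,8.183)
total: 10 segments, chained into 1 closed loop(s), length Σ = 6.833110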